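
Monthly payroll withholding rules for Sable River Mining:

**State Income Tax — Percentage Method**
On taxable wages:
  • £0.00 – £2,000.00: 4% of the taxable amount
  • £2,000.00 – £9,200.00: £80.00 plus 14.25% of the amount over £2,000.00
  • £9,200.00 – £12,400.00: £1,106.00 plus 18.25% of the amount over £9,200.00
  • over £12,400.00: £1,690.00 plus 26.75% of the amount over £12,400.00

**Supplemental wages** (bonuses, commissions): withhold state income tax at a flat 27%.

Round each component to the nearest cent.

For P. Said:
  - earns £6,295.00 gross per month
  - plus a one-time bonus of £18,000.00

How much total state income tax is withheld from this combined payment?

State Income Tax: taxable = £6,295.00
  £80.00 + 14.25% × (£6,295.00 − £2,000.00) = £80.00 + 14.25% × £4,295.00 = £692.04
Supplemental (27% flat on bonus): 27% × £18,000.00 = £4,860.00
Total state income tax: £692.04 + £4,860.00 = £5,552.04

£5,552.04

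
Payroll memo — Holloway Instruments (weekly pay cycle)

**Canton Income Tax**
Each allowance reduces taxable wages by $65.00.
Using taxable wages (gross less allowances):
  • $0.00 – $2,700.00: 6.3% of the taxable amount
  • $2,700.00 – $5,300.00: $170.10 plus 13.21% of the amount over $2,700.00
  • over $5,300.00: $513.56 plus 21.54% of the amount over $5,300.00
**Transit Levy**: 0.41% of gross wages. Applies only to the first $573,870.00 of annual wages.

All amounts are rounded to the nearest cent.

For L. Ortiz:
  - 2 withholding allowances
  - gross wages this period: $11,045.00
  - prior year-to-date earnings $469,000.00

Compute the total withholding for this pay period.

Canton Income Tax: taxable = $11,045.00 − 2×$65.00 = $10,915.00
  $513.56 + 21.54% × ($10,915.00 − $5,300.00) = $513.56 + 21.54% × $5,615.00 = $1,723.03
Transit Levy: 0.41% × $11,045.00 = $45.28
Total: $1,723.03 + $45.28 = $1,768.31

$1,768.31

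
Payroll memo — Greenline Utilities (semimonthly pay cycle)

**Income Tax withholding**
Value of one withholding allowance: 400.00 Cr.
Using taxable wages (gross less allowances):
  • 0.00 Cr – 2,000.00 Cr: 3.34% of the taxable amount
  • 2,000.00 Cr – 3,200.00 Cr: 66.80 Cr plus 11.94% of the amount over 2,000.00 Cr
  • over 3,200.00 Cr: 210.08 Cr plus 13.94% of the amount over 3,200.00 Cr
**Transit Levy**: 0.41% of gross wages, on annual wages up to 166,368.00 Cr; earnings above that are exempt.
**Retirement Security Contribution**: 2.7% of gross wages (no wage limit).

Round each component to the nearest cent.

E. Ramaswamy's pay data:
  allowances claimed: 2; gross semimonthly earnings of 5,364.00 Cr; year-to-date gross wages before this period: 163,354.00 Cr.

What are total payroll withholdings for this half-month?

Income Tax: taxable = 5,364.00 Cr − 2×400.00 Cr = 4,564.00 Cr
  210.08 Cr + 13.94% × (4,564.00 Cr − 3,200.00 Cr) = 210.08 Cr + 13.94% × 1,364.00 Cr = 400.22 Cr
Transit Levy: cap 166,368.00 Cr − YTD 163,354.00 Cr = 3,014.00 Cr subject; 0.41% × 3,014.00 Cr = 12.36 Cr
Retirement Security Contribution: 2.7% × 5,364.00 Cr = 144.83 Cr
Total: 400.22 Cr + 12.36 Cr + 144.83 Cr = 557.41 Cr

557.41 Cr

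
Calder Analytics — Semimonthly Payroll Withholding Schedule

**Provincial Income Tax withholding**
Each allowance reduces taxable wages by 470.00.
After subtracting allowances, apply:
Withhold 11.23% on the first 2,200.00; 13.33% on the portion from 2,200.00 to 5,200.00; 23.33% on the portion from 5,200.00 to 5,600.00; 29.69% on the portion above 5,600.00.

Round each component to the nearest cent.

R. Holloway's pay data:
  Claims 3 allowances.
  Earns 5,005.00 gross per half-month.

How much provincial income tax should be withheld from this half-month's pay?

433.01

Provincial Income Tax: taxable = 5,005.00 − 3×470.00 = 3,595.00
  247.06 + 13.33% × (3,595.00 − 2,200.00) = 247.06 + 13.33% × 1,395.00 = 433.01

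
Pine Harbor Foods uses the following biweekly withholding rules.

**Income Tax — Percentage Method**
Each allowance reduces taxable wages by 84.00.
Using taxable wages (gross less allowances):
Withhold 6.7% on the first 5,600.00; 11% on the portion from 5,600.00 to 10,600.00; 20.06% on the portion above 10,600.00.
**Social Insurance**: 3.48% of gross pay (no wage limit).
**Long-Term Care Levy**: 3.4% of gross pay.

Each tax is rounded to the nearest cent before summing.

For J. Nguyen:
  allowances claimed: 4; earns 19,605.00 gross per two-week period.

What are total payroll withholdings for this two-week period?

Income Tax: taxable = 19,605.00 − 4×84.00 = 19,269.00
  925.20 + 20.06% × (19,269.00 − 10,600.00) = 925.20 + 20.06% × 8,669.00 = 2,664.20
Social Insurance: 3.48% × 19,605.00 = 682.25
Long-Term Care Levy: 3.4% × 19,605.00 = 666.57
Total: 2,664.20 + 682.25 + 666.57 = 4,013.02

4,013.02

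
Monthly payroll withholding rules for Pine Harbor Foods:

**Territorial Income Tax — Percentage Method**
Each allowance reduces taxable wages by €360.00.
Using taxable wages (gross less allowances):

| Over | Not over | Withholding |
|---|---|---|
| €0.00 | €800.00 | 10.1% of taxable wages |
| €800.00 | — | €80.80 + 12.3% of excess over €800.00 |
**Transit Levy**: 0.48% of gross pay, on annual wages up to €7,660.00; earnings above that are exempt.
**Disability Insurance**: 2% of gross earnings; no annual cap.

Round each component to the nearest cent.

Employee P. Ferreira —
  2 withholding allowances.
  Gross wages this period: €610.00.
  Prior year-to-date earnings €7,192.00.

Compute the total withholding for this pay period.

€14.45

Territorial Income Tax: taxable = €610.00 − 2×€360.00 = €-110.00
  Taxable ≤ 0 → €0.00
Transit Levy: cap €7,660.00 − YTD €7,192.00 = €468.00 subject; 0.48% × €468.00 = €2.25
Disability Insurance: 2% × €610.00 = €12.20
Total: €0.00 + €2.25 + €12.20 = €14.45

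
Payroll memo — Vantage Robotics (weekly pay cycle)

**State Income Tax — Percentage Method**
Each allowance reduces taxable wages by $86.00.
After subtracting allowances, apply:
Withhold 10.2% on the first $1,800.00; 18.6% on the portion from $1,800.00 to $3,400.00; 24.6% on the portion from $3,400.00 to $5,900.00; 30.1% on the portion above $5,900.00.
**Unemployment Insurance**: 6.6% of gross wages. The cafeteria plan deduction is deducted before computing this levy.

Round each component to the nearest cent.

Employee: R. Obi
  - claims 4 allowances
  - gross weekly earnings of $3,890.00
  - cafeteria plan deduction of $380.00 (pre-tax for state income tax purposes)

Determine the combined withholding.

$669.34

State Income Tax: taxable = $3,890.00 − $380.00 − 4×$86.00 = $3,166.00
  $183.60 + 18.6% × ($3,166.00 − $1,800.00) = $183.60 + 18.6% × $1,366.00 = $437.68
Unemployment Insurance: 6.6% × $3,510.00 = $231.66
Total: $437.68 + $231.66 = $669.34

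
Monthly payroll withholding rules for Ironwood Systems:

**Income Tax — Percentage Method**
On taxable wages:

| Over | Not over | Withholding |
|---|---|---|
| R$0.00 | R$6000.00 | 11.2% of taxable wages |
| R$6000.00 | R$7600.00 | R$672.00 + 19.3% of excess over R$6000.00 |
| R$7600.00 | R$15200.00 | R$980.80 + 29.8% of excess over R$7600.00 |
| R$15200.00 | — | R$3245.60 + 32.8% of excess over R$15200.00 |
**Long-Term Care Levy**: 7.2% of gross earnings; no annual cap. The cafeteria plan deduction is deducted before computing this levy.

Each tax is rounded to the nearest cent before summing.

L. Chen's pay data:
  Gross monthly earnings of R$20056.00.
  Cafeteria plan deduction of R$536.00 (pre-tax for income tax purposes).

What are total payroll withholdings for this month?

Income Tax: taxable = R$20056.00 − R$536.00 = R$19520.00
  R$3245.60 + 32.8% × (R$19520.00 − R$15200.00) = R$3245.60 + 32.8% × R$4320.00 = R$4662.56
Long-Term Care Levy: 7.2% × R$19520.00 = R$1405.44
Total: R$4662.56 + R$1405.44 = R$6068.00

R$6068.00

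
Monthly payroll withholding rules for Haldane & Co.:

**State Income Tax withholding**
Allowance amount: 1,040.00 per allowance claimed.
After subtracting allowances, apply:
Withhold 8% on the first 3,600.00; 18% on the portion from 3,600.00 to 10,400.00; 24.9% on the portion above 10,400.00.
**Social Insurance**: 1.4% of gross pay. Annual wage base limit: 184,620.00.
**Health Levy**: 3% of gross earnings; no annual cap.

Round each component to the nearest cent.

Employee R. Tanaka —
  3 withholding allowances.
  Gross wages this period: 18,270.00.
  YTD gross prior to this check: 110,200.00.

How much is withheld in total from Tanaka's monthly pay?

3,498.63

State Income Tax: taxable = 18,270.00 − 3×1,040.00 = 15,150.00
  1,512.00 + 24.9% × (15,150.00 − 10,400.00) = 1,512.00 + 24.9% × 4,750.00 = 2,694.75
Social Insurance: 1.4% × 18,270.00 = 255.78
Health Levy: 3% × 18,270.00 = 548.10
Total: 2,694.75 + 255.78 + 548.10 = 3,498.63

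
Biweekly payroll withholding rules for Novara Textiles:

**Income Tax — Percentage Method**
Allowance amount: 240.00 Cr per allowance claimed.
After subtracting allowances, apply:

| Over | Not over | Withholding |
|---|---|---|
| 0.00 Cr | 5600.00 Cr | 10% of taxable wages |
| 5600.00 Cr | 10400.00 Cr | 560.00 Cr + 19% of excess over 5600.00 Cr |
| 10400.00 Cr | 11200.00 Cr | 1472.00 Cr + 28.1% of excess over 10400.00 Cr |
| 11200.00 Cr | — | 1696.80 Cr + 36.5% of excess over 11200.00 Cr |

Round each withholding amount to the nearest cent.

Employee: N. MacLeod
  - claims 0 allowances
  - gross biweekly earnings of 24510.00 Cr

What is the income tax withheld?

Income Tax: taxable = 24510.00 Cr
  1696.80 Cr + 36.5% × (24510.00 Cr − 11200.00 Cr) = 1696.80 Cr + 36.5% × 13310.00 Cr = 6554.95 Cr

6554.95 Cr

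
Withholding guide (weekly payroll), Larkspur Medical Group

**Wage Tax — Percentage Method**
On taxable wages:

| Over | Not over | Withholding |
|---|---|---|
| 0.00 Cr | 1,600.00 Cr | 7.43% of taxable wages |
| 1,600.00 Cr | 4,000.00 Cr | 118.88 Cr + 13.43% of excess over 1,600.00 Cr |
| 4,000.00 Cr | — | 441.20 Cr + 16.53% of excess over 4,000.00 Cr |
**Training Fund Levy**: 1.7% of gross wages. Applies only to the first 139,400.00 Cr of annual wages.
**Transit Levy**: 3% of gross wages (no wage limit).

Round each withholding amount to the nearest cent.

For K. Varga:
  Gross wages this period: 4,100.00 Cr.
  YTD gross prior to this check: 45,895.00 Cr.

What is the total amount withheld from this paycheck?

650.43 Cr

Wage Tax: taxable = 4,100.00 Cr
  441.20 Cr + 16.53% × (4,100.00 Cr − 4,000.00 Cr) = 441.20 Cr + 16.53% × 100.00 Cr = 457.73 Cr
Training Fund Levy: 1.7% × 4,100.00 Cr = 69.70 Cr
Transit Levy: 3% × 4,100.00 Cr = 123.00 Cr
Total: 457.73 Cr + 69.70 Cr + 123.00 Cr = 650.43 Cr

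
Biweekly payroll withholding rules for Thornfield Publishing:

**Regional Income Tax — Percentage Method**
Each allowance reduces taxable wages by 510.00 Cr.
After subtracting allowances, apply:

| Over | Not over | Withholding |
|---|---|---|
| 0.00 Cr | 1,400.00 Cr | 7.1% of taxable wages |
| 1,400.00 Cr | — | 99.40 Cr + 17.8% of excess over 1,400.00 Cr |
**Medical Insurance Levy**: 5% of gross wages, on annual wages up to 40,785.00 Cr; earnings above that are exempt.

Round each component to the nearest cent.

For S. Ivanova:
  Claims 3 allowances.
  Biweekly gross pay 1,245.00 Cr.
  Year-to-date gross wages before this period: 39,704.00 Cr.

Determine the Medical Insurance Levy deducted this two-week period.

54.05 Cr

Medical Insurance Levy: cap 40,785.00 Cr − YTD 39,704.00 Cr = 1,081.00 Cr subject; 5% × 1,081.00 Cr = 54.05 Cr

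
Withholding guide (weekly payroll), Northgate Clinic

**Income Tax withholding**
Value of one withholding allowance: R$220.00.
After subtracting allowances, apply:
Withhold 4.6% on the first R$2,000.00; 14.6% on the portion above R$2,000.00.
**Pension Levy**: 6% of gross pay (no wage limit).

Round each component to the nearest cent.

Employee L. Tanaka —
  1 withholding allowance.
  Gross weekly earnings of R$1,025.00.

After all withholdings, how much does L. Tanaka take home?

Income Tax: taxable = R$1,025.00 − 1×R$220.00 = R$805.00
  4.6% × R$805.00 = R$37.03
Pension Levy: 6% × R$1,025.00 = R$61.50
Total withheld: R$37.03 + R$61.50 = R$98.53
Net pay: R$1,025.00 − R$98.53 = R$926.47

R$926.47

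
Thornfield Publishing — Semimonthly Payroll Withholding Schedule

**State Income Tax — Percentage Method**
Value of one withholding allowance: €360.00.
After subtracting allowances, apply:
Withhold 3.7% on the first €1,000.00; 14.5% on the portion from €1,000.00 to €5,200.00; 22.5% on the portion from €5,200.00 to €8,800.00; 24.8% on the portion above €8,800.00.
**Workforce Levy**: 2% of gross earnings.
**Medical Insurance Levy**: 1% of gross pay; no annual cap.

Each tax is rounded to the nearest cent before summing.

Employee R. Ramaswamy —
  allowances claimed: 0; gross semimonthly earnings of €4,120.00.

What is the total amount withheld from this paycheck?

State Income Tax: taxable = €4,120.00
  €37.00 + 14.5% × (€4,120.00 − €1,000.00) = €37.00 + 14.5% × €3,120.00 = €489.40
Workforce Levy: 2% × €4,120.00 = €82.40
Medical Insurance Levy: 1% × €4,120.00 = €41.20
Total: €489.40 + €82.40 + €41.20 = €613.00

€613.00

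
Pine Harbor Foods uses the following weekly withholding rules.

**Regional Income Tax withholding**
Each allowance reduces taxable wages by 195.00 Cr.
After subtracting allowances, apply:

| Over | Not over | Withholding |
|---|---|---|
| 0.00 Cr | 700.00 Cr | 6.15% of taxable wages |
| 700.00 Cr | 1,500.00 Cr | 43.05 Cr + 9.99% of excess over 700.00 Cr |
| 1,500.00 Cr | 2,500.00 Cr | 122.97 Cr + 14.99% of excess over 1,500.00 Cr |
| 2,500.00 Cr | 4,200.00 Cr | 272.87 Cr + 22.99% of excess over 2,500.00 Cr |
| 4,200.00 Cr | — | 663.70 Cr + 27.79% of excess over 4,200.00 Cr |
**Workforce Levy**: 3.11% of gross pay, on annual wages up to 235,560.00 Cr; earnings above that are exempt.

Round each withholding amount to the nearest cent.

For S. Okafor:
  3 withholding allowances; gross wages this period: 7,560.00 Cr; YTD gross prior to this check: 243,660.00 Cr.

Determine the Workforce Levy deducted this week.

Workforce Levy: YTD 243,660.00 Cr ≥ cap 235,560.00 Cr → 0.00 Cr

0.00 Cr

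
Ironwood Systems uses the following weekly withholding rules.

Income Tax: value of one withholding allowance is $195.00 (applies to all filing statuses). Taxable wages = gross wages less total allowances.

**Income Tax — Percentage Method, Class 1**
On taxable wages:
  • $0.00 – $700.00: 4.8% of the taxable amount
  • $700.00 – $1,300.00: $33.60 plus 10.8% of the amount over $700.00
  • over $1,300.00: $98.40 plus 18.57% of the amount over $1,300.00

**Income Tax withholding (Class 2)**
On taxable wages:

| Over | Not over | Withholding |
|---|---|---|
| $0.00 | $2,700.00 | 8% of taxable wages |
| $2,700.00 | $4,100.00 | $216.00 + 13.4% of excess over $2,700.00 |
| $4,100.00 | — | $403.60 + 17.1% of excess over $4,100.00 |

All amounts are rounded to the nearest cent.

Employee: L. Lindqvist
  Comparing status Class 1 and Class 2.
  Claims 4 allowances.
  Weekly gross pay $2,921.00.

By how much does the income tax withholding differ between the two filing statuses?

$83.29

Income Tax (Class 1): taxable = $2,921.00 − 4×$195.00 = $2,141.00
  $98.40 + 18.57% × ($2,141.00 − $1,300.00) = $98.40 + 18.57% × $841.00 = $254.57
Income Tax (Class 2): taxable = $2,921.00 − 4×$195.00 = $2,141.00
  8% × $2,141.00 = $171.28
Difference: |$254.57 − $171.28| = $83.29 (higher under Class 1)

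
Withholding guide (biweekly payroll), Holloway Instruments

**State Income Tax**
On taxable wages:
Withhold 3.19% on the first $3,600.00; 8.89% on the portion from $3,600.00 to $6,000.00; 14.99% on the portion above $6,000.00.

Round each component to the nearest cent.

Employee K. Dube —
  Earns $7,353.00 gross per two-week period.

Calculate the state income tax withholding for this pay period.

$531.01

State Income Tax: taxable = $7,353.00
  $328.20 + 14.99% × ($7,353.00 − $6,000.00) = $328.20 + 14.99% × $1,353.00 = $531.01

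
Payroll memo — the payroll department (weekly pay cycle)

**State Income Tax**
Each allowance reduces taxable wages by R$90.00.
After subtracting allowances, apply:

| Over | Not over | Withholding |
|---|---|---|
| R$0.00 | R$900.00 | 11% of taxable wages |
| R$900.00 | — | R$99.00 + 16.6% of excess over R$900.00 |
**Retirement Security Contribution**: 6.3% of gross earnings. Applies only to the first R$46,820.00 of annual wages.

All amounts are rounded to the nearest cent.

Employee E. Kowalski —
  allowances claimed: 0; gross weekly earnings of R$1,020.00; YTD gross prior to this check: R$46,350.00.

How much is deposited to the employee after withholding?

State Income Tax: taxable = R$1,020.00
  R$99.00 + 16.6% × (R$1,020.00 − R$900.00) = R$99.00 + 16.6% × R$120.00 = R$118.92
Retirement Security Contribution: cap R$46,820.00 − YTD R$46,350.00 = R$470.00 subject; 6.3% × R$470.00 = R$29.61
Total withheld: R$118.92 + R$29.61 = R$148.53
Net pay: R$1,020.00 − R$148.53 = R$871.47

R$871.47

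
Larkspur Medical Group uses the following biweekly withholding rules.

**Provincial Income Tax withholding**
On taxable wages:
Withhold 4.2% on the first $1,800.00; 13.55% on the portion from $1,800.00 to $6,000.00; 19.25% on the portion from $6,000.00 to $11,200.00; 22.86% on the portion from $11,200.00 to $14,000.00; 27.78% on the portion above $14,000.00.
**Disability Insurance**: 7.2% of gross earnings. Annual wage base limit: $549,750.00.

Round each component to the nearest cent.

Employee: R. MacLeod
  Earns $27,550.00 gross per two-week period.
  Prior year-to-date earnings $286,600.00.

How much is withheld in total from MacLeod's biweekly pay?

Provincial Income Tax: taxable = $27,550.00
  $2,285.78 + 27.78% × ($27,550.00 − $14,000.00) = $2,285.78 + 27.78% × $13,550.00 = $6,049.97
Disability Insurance: 7.2% × $27,550.00 = $1,983.60
Total: $6,049.97 + $1,983.60 = $8,033.57

$8,033.57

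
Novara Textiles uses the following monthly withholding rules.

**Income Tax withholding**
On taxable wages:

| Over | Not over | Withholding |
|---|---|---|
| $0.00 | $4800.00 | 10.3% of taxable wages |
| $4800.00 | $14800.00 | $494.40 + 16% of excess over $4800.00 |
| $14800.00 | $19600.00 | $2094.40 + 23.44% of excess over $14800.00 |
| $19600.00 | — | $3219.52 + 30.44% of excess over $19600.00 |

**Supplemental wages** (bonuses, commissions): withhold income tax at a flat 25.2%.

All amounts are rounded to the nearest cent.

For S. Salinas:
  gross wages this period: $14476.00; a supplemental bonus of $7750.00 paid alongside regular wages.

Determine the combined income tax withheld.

$3995.56

Income Tax: taxable = $14476.00
  $494.40 + 16% × ($14476.00 − $4800.00) = $494.40 + 16% × $9676.00 = $2042.56
Supplemental (25.2% flat on bonus): 25.2% × $7750.00 = $1953.00
Total income tax: $2042.56 + $1953.00 = $3995.56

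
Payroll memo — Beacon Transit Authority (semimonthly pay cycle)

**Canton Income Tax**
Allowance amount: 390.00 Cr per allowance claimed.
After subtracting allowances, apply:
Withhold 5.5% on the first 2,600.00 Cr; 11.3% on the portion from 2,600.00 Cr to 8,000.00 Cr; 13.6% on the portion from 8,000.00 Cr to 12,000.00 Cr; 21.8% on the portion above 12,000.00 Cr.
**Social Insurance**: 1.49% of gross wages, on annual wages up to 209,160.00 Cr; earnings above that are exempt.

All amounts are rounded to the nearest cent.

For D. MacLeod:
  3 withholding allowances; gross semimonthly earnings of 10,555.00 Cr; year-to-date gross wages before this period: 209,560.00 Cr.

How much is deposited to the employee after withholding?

Canton Income Tax: taxable = 10,555.00 Cr − 3×390.00 Cr = 9,385.00 Cr
  753.20 Cr + 13.6% × (9,385.00 Cr − 8,000.00 Cr) = 753.20 Cr + 13.6% × 1,385.00 Cr = 941.56 Cr
Social Insurance: YTD 209,560.00 Cr ≥ cap 209,160.00 Cr → 0.00 Cr
Total withheld: 941.56 Cr + 0.00 Cr = 941.56 Cr
Net pay: 10,555.00 Cr − 941.56 Cr = 9,613.44 Cr

9,613.44 Cr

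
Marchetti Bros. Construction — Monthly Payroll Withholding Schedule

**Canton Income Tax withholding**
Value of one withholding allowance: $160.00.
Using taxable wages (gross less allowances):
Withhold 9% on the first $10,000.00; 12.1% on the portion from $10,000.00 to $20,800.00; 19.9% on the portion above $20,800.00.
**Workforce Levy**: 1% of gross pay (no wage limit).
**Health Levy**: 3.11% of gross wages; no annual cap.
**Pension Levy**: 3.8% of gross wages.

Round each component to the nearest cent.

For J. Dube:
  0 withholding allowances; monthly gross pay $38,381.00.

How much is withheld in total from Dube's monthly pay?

$8,741.36

Canton Income Tax: taxable = $38,381.00
  $2,206.80 + 19.9% × ($38,381.00 − $20,800.00) = $2,206.80 + 19.9% × $17,581.00 = $5,705.42
Workforce Levy: 1% × $38,381.00 = $383.81
Health Levy: 3.11% × $38,381.00 = $1,193.65
Pension Levy: 3.8% × $38,381.00 = $1,458.48
Total: $5,705.42 + $383.81 + $1,193.65 + $1,458.48 = $8,741.36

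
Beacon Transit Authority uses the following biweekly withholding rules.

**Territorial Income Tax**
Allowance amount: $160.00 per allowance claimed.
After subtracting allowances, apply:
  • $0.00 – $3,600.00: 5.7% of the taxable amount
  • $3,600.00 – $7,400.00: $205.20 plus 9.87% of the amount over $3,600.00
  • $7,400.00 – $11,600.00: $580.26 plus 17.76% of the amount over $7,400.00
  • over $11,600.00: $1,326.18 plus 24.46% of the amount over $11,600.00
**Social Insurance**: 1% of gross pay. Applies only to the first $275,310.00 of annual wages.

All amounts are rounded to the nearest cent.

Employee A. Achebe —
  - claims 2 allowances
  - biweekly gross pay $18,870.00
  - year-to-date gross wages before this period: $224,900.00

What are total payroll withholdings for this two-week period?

$3,214.85

Territorial Income Tax: taxable = $18,870.00 − 2×$160.00 = $18,550.00
  $1,326.18 + 24.46% × ($18,550.00 − $11,600.00) = $1,326.18 + 24.46% × $6,950.00 = $3,026.15
Social Insurance: 1% × $18,870.00 = $188.70
Total: $3,026.15 + $188.70 = $3,214.85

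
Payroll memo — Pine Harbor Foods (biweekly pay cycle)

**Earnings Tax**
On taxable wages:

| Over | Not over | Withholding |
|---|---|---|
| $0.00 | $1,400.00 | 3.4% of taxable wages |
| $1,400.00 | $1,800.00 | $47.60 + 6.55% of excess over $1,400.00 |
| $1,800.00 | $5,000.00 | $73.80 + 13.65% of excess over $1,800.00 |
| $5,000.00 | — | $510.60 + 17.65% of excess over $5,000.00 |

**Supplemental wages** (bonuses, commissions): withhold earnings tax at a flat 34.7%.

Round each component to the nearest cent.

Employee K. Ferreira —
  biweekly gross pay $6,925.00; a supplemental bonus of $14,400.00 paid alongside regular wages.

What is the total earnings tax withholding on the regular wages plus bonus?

Earnings Tax: taxable = $6,925.00
  $510.60 + 17.65% × ($6,925.00 − $5,000.00) = $510.60 + 17.65% × $1,925.00 = $850.36
Supplemental (34.7% flat on bonus): 34.7% × $14,400.00 = $4,996.80
Total earnings tax: $850.36 + $4,996.80 = $5,847.16

$5,847.16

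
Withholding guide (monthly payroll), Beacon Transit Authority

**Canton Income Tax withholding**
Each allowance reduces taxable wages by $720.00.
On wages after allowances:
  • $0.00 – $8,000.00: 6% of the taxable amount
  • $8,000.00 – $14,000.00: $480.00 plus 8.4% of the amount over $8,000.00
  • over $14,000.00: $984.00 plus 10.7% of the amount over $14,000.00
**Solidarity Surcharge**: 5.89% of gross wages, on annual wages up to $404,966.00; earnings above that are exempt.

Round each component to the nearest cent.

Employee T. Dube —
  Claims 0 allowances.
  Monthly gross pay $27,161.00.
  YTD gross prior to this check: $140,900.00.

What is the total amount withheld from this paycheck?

Canton Income Tax: taxable = $27,161.00
  $984.00 + 10.7% × ($27,161.00 − $14,000.00) = $984.00 + 10.7% × $13,161.00 = $2,392.23
Solidarity Surcharge: 5.89% × $27,161.00 = $1,599.78
Total: $2,392.23 + $1,599.78 = $3,992.01

$3,992.01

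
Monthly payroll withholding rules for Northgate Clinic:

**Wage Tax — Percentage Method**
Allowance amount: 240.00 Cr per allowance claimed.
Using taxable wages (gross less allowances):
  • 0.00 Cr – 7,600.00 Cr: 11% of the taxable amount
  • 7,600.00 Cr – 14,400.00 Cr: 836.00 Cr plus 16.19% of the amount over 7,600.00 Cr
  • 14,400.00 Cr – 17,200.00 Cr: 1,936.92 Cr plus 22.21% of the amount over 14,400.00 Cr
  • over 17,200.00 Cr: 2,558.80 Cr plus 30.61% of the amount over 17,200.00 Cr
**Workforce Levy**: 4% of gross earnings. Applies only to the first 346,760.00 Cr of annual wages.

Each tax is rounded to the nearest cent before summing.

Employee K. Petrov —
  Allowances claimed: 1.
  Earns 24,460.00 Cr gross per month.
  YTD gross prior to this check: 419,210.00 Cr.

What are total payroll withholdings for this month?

Wage Tax: taxable = 24,460.00 Cr − 1×240.00 Cr = 24,220.00 Cr
  2,558.80 Cr + 30.61% × (24,220.00 Cr − 17,200.00 Cr) = 2,558.80 Cr + 30.61% × 7,020.00 Cr = 4,707.62 Cr
Workforce Levy: YTD 419,210.00 Cr ≥ cap 346,760.00 Cr → 0.00 Cr
Total: 4,707.62 Cr + 0.00 Cr = 4,707.62 Cr

4,707.62 Cr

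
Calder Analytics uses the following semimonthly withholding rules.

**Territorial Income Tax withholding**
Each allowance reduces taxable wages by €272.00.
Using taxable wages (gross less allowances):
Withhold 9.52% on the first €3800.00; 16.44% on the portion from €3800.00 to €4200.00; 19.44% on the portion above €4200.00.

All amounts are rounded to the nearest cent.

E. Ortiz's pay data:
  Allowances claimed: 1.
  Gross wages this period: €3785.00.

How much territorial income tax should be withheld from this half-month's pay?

Territorial Income Tax: taxable = €3785.00 − 1×€272.00 = €3513.00
  9.52% × €3513.00 = €334.44

€334.44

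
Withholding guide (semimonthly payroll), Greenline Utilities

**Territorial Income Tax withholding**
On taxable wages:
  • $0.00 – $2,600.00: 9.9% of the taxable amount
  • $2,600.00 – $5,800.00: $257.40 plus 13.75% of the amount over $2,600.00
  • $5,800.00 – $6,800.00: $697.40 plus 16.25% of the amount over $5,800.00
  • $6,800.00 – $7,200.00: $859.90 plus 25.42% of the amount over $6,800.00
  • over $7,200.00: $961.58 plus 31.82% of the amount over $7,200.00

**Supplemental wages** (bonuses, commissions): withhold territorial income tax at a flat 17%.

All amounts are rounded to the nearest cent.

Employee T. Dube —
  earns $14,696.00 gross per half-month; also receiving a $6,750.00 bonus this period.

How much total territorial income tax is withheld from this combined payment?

$4,494.31

Territorial Income Tax: taxable = $14,696.00
  $961.58 + 31.82% × ($14,696.00 − $7,200.00) = $961.58 + 31.82% × $7,496.00 = $3,346.81
Supplemental (17% flat on bonus): 17% × $6,750.00 = $1,147.50
Total territorial income tax: $3,346.81 + $1,147.50 = $4,494.31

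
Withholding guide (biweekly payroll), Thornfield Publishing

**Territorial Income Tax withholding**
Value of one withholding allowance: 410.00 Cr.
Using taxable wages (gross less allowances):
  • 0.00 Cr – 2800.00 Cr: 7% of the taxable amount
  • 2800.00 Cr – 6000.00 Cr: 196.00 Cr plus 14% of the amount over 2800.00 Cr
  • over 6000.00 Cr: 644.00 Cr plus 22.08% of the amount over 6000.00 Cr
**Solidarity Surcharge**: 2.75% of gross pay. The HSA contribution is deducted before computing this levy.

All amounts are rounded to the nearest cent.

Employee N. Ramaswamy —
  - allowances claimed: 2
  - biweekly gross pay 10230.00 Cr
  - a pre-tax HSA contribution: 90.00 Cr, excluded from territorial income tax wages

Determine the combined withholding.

1655.91 Cr

Territorial Income Tax: taxable = 10230.00 Cr − 90.00 Cr − 2×410.00 Cr = 9320.00 Cr
  644.00 Cr + 22.08% × (9320.00 Cr − 6000.00 Cr) = 644.00 Cr + 22.08% × 3320.00 Cr = 1377.06 Cr
Solidarity Surcharge: 2.75% × 10140.00 Cr = 278.85 Cr
Total: 1377.06 Cr + 278.85 Cr = 1655.91 Cr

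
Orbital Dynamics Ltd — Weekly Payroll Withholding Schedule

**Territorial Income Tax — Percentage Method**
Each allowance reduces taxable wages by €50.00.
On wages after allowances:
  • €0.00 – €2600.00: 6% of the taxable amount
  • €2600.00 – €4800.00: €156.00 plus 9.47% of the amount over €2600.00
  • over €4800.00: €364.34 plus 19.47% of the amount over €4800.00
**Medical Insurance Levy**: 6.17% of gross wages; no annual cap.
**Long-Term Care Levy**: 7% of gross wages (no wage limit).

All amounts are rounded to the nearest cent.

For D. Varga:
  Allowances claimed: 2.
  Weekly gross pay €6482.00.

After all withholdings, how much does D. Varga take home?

€4955.96

Territorial Income Tax: taxable = €6482.00 − 2×€50.00 = €6382.00
  €364.34 + 19.47% × (€6382.00 − €4800.00) = €364.34 + 19.47% × €1582.00 = €672.36
Medical Insurance Levy: 6.17% × €6482.00 = €399.94
Long-Term Care Levy: 7% × €6482.00 = €453.74
Total withheld: €672.36 + €399.94 + €453.74 = €1526.04
Net pay: €6482.00 − €1526.04 = €4955.96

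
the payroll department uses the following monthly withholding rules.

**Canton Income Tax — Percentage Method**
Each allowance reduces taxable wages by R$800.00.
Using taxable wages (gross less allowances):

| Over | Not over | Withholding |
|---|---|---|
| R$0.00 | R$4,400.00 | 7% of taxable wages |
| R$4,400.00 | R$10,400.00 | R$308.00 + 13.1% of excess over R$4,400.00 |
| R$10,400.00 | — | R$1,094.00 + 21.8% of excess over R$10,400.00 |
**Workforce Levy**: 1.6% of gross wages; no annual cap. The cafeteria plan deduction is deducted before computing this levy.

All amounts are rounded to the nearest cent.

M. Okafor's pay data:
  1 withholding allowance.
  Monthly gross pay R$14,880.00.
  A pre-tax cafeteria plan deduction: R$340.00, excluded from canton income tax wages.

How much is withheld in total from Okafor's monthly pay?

R$2,054.76

Canton Income Tax: taxable = R$14,880.00 − R$340.00 − 1×R$800.00 = R$13,740.00
  R$1,094.00 + 21.8% × (R$13,740.00 − R$10,400.00) = R$1,094.00 + 21.8% × R$3,340.00 = R$1,822.12
Workforce Levy: 1.6% × R$14,540.00 = R$232.64
Total: R$1,822.12 + R$232.64 = R$2,054.76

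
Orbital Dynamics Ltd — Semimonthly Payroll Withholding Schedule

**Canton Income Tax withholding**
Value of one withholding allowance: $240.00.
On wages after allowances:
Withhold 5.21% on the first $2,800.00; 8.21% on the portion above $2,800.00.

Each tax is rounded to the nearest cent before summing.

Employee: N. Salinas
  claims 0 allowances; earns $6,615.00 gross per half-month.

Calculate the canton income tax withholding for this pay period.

Canton Income Tax: taxable = $6,615.00
  $145.88 + 8.21% × ($6,615.00 − $2,800.00) = $145.88 + 8.21% × $3,815.00 = $459.09

$459.09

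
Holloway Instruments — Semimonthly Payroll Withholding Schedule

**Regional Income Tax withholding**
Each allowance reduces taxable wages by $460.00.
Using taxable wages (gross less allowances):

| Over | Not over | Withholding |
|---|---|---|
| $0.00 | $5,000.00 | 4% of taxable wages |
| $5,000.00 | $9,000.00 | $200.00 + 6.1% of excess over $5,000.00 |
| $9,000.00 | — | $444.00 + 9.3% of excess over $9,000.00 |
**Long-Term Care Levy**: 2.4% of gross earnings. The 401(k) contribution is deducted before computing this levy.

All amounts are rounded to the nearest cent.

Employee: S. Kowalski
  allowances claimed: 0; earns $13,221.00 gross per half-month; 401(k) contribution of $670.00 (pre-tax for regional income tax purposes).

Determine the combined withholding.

Regional Income Tax: taxable = $13,221.00 − $670.00 = $12,551.00
  $444.00 + 9.3% × ($12,551.00 − $9,000.00) = $444.00 + 9.3% × $3,551.00 = $774.24
Long-Term Care Levy: 2.4% × $12,551.00 = $301.22
Total: $774.24 + $301.22 = $1,075.46

$1,075.46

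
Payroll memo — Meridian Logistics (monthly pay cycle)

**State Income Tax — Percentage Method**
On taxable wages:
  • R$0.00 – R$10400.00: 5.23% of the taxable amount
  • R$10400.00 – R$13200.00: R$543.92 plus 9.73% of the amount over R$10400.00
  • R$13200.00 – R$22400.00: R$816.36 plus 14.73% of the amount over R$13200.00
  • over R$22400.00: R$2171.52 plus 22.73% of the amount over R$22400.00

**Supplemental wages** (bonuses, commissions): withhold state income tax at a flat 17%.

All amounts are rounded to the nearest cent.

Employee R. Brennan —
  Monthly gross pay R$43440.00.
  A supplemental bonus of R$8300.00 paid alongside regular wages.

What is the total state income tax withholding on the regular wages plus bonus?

State Income Tax: taxable = R$43440.00
  R$2171.52 + 22.73% × (R$43440.00 − R$22400.00) = R$2171.52 + 22.73% × R$21040.00 = R$6953.91
Supplemental (17% flat on bonus): 17% × R$8300.00 = R$1411.00
Total state income tax: R$6953.91 + R$1411.00 = R$8364.91

R$8364.91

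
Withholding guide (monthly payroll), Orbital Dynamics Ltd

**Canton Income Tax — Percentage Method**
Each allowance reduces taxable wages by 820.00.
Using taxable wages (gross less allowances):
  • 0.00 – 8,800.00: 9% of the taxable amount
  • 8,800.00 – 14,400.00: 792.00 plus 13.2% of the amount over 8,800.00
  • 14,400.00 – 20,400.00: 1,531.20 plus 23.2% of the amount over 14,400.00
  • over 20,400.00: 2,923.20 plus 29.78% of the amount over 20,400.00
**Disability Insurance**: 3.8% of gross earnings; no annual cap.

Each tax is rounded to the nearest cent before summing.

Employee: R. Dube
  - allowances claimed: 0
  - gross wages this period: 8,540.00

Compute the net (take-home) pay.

7,446.88

Canton Income Tax: taxable = 8,540.00
  9% × 8,540.00 = 768.60
Disability Insurance: 3.8% × 8,540.00 = 324.52
Total withheld: 768.60 + 324.52 = 1,093.12
Net pay: 8,540.00 − 1,093.12 = 7,446.88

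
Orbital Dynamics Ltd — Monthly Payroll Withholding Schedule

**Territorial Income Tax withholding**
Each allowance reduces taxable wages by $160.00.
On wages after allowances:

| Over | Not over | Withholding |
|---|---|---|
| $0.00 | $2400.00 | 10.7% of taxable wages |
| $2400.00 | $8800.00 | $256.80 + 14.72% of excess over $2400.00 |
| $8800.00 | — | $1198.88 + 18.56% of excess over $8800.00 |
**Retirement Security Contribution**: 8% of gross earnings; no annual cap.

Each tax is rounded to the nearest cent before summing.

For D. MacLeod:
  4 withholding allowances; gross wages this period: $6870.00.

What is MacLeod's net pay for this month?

Territorial Income Tax: taxable = $6870.00 − 4×$160.00 = $6230.00
  $256.80 + 14.72% × ($6230.00 − $2400.00) = $256.80 + 14.72% × $3830.00 = $820.58
Retirement Security Contribution: 8% × $6870.00 = $549.60
Total withheld: $820.58 + $549.60 = $1370.18
Net pay: $6870.00 − $1370.18 = $5499.82

$5499.82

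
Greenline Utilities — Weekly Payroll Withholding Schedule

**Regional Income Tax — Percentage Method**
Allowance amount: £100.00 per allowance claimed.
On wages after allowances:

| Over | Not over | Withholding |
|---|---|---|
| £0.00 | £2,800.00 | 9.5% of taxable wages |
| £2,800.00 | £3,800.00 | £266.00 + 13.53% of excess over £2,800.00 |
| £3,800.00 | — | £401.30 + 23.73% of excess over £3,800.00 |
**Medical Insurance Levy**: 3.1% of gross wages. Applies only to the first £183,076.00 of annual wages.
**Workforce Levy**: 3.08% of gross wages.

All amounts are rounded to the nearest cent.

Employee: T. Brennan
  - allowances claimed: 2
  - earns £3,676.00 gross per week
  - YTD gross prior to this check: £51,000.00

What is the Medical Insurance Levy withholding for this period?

Medical Insurance Levy: 3.1% × £3,676.00 = £113.96

£113.96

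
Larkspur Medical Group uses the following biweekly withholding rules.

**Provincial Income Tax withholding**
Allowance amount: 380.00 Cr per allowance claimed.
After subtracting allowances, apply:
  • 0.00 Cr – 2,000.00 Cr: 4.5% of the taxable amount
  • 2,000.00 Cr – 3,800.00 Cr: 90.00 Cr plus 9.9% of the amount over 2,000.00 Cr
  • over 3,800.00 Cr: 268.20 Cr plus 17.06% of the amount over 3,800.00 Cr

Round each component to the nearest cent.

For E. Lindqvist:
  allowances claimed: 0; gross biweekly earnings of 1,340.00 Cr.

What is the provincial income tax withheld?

60.30 Cr

Provincial Income Tax: taxable = 1,340.00 Cr
  4.5% × 1,340.00 Cr = 60.30 Cr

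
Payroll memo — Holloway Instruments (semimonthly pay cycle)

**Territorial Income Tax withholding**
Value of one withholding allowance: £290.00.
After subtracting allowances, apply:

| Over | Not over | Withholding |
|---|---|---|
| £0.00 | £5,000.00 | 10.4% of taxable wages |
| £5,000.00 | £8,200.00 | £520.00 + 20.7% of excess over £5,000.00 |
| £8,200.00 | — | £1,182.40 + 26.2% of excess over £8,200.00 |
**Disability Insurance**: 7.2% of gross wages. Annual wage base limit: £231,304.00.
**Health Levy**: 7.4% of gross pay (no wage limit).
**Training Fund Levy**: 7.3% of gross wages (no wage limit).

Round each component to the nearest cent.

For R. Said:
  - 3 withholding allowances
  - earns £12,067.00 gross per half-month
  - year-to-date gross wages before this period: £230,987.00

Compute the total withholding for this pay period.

Territorial Income Tax: taxable = £12,067.00 − 3×£290.00 = £11,197.00
  £1,182.40 + 26.2% × (£11,197.00 − £8,200.00) = £1,182.40 + 26.2% × £2,997.00 = £1,967.61
Disability Insurance: cap £231,304.00 − YTD £230,987.00 = £317.00 subject; 7.2% × £317.00 = £22.82
Health Levy: 7.4% × £12,067.00 = £892.96
Training Fund Levy: 7.3% × £12,067.00 = £880.89
Total: £1,967.61 + £22.82 + £892.96 + £880.89 = £3,764.28

£3,764.28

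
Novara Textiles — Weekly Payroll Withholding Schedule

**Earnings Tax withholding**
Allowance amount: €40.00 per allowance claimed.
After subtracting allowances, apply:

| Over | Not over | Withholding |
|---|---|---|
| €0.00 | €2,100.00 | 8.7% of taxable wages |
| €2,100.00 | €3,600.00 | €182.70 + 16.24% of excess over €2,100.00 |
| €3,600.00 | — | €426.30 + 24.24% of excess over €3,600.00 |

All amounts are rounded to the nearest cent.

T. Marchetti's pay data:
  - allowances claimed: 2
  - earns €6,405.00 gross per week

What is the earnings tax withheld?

Earnings Tax: taxable = €6,405.00 − 2×€40.00 = €6,325.00
  €426.30 + 24.24% × (€6,325.00 − €3,600.00) = €426.30 + 24.24% × €2,725.00 = €1,086.84

€1,086.84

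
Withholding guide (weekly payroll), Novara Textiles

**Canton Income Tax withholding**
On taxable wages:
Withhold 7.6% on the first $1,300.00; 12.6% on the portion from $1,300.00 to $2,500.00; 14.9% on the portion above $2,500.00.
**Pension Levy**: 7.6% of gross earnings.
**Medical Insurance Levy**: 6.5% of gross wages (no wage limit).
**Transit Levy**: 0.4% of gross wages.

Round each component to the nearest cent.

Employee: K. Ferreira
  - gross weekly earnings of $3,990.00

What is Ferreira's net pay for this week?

$2,939.44

Canton Income Tax: taxable = $3,990.00
  $250.00 + 14.9% × ($3,990.00 − $2,500.00) = $250.00 + 14.9% × $1,490.00 = $472.01
Pension Levy: 7.6% × $3,990.00 = $303.24
Medical Insurance Levy: 6.5% × $3,990.00 = $259.35
Transit Levy: 0.4% × $3,990.00 = $15.96
Total withheld: $472.01 + $303.24 + $259.35 + $15.96 = $1,050.56
Net pay: $3,990.00 − $1,050.56 = $2,939.44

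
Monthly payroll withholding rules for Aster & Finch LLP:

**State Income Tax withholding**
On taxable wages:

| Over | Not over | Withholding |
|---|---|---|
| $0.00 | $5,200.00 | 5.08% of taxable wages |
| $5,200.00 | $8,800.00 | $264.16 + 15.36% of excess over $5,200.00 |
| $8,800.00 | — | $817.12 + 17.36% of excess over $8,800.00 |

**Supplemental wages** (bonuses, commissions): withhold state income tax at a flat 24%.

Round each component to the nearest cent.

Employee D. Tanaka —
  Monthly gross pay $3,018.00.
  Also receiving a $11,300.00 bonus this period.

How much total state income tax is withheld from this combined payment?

$2,865.31

State Income Tax: taxable = $3,018.00
  5.08% × $3,018.00 = $153.31
Supplemental (24% flat on bonus): 24% × $11,300.00 = $2,712.00
Total state income tax: $153.31 + $2,712.00 = $2,865.31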